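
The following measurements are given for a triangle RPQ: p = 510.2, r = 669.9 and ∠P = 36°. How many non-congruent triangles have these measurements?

r·sin P = 669.9·sin(36°) ≈ 393.8.
Since r sin P < p < r (393.8 < 510.2 < 669.9), two triangles exist.

2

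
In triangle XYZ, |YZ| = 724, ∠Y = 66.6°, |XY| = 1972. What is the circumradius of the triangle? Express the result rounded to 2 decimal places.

R ≈ 986.53

By the law of cosines, |ZX|² = |XY|² + |YZ|² − 2·|XY|·|YZ|·cos Y = 3.2789e+06, so |ZX| ≈ 1810.8.
Area = ½·|XY|·|YZ|·sin Y ≈ 6.5515e+05.
Circumradius = |ZX|/(2 sin Y) ≈ 986.53.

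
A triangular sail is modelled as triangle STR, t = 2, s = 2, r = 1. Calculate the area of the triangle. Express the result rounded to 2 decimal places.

area ≈ 0.97

Semiperimeter p = (2 + 2 + 1)/2 = 2.5.
Heron's formula: area = √(2.5·0.5·0.5·1.5) ≈ 0.96825.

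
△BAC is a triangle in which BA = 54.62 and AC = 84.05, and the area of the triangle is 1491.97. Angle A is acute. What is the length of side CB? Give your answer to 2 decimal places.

From area = ½·BA·AC·sin A, we get sin A = 2·area/(BA·AC) ≈ 0.64998.
Taking the acute solution, ∠A ≈ 40.54°.
Law of cosines then gives CB ≈ 55.409.

55.41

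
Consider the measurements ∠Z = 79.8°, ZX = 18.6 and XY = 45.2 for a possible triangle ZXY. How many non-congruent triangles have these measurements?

1

ZX·sin Z = 18.6·sin(79.8°) ≈ 18.31.
Since XY ≥ ZX, exactly one triangle exists.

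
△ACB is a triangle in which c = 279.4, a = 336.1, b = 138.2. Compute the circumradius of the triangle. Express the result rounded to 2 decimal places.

R ≈ 171.68

By the law of cosines, cos A = (c² + b² − a²) / (2·c·b) ≈ -0.20459, so ∠A ≈ 1.7768 rad.
Circumradius = a/(2 sin A) ≈ 171.68.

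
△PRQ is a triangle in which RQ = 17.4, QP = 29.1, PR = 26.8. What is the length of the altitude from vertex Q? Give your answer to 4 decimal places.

17.0938

Semiperimeter s = (17.4 + 29.1 + 26.8)/2 = 36.65.
Heron's formula: area = √(36.65·19.25·7.55·9.85) ≈ 229.06.
The altitude from Q has length 2·area/PR ≈ 17.094.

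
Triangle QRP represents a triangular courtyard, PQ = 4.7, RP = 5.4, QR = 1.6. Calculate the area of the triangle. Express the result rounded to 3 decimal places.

Semiperimeter s = (5.4 + 4.7 + 1.6)/2 = 5.85.
Heron's formula: area = √(5.85·0.45·1.15·4.25) ≈ 3.587.

3.587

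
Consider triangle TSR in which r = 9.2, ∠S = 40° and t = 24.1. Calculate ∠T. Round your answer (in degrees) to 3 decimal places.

By the law of cosines, s² = r² + t² − 2·r·t·cos S = 325.76, so s ≈ 18.049.
Law of cosines again: cos T = (s² + r² − t²)/(2·s·r) ≈ -0.51315, so ∠T ≈ 120.87°.

120.874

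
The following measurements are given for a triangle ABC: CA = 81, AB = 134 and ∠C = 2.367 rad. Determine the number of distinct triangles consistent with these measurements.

1

CA·sin C = 81·sin(2.367 rad) ≈ 56.65.
Since ∠C is not acute, a triangle exists only if AB > CA; here AB > CA, so there is exactly one triangle.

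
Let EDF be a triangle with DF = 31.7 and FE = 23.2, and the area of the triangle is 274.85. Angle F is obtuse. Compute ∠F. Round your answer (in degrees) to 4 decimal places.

131.6306

From area = ½·DF·FE·sin F, we get sin F = 2·area/(DF·FE) ≈ 0.74744.
Taking the obtuse solution, ∠F ≈ 131.63°.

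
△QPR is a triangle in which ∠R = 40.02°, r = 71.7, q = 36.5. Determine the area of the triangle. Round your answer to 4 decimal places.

Law of sines: sin Q = q·sin R/r ≈ 0.32736.
Since r ≥ q, only the acute value applies: ∠Q ≈ 19.11°.
Then ∠P = 180° − ∠R − ∠Q ≈ 120.87°.
Law of sines gives p = r·sin P/sin R ≈ 95.702.
Area = ½·r·q·sin P ≈ 1123.1.

1123.1328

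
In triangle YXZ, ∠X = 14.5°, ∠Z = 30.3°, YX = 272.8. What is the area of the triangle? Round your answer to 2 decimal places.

13011.79

The third angle is ∠Y = 180° − ∠X − ∠Z = 135.20°.
Law of sines: XZ = YX·sin Y/sin Z ≈ 381.
Law of sines: ZY = YX·sin X/sin Z ≈ 135.38.
Area = ½·YX·XZ·sin X ≈ 13012.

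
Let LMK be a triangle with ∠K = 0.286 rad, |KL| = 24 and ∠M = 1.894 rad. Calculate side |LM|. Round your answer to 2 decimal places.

The third angle is ∠L = π − ∠M − ∠K = 0.962 rad.
Law of sines: |LM| = |KL|·sin K/sin M ≈ 7.1405.

7.14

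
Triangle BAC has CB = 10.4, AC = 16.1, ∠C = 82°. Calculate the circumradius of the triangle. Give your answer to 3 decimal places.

By the law of cosines, BA² = AC² + CB² − 2·AC·CB·cos C = 320.76, so BA ≈ 17.91.
Area = ½·AC·CB·sin C ≈ 82.905.
Circumradius = BA/(2 sin C) ≈ 9.0429.

9.043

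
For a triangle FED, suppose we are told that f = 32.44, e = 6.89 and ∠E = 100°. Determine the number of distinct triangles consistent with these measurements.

0

f·sin E = 32.44·sin(100°) ≈ 31.95.
Since ∠E is not acute, a triangle exists only if e > f; here e ≤ f, so there is no triangle.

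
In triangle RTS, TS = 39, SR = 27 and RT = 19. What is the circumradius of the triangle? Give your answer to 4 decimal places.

21.4879

By the law of cosines, cos R = (SR² + RT² − TS²) / (2·SR·RT) ≈ -0.42008, so ∠R ≈ 2.004 rad.
Circumradius = TS/(2 sin R) ≈ 21.488.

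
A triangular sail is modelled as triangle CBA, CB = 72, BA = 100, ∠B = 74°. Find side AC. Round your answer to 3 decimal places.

105.900

By the law of cosines, AC² = CB² + BA² − 2·CB·BA·cos B = 11215, so AC ≈ 105.9.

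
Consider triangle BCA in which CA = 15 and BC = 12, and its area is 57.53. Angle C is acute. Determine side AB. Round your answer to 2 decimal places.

From area = ½·BC·CA·sin C, we get sin C = 2·area/(BC·CA) ≈ 0.63922.
Taking the acute solution, ∠C ≈ 39.73°.
Law of cosines then gives AB ≈ 9.5996.

9.60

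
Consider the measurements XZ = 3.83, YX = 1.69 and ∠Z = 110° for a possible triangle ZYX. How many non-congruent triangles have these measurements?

XZ·sin Z = 3.83·sin(110°) ≈ 3.599.
Since ∠Z is not acute, a triangle exists only if YX > XZ; here YX ≤ XZ, so there is no triangle.

0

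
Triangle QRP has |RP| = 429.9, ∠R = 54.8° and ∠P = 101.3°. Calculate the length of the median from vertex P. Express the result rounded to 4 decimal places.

m_P ≈ 444.5679

The third angle is ∠Q = 180° − ∠R − ∠P = 23.90°.
Law of sines: |PQ| = |RP|·sin R/sin Q ≈ 867.08.
Law of sines: |QR| = |RP|·sin P/sin Q ≈ 1040.5.
Median from P: ½√(2·|RP|² + 2·|PQ|² − |QR|²) ≈ 444.57.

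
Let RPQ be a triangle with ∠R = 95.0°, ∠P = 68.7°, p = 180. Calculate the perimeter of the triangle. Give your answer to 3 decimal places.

The third angle is ∠Q = 180° − ∠R − ∠P = 16.30°.
Law of sines: r = p·sin R/sin P ≈ 192.46.
Law of sines: q = p·sin Q/sin P ≈ 54.224.
Semiperimeter s = (192.46+180+54.224)/2 = 213.34.
Perimeter = 192.46 + 180 + 54.224 = 426.69.

perimeter ≈ 426.686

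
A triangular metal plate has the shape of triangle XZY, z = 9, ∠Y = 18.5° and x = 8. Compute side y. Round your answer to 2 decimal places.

2.91

By the law of cosines, y² = x² + z² − 2·x·z·cos Y = 8.4414, so y ≈ 2.9054.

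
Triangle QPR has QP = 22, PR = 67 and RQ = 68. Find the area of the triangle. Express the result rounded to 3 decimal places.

area ≈ 731.817

Semiperimeter s = (67 + 68 + 22)/2 = 78.5.
Heron's formula: area = √(78.5·11.5·10.5·56.5) ≈ 731.82.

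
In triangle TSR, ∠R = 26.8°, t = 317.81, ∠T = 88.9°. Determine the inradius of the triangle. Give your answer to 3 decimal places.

54.903

The third angle is ∠S = 180° − ∠R − ∠T = 64.30°.
Law of sines: s = t·sin S/sin T ≈ 286.42.
Law of sines: r = t·sin R/sin T ≈ 143.32.
Area = ½·t·s·sin R ≈ 20521.
Semiperimeter p = (317.81+286.42+143.32)/2 = 373.78.
Inradius = area/p = 20521/373.78 ≈ 54.903.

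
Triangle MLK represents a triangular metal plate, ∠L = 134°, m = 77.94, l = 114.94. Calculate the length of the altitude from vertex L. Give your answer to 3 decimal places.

h_L ≈ 22.534

Law of sines: sin M = m·sin L/l ≈ 0.48778.
Since l ≥ m, only the acute value applies: ∠M ≈ 29.19°.
Then ∠K = 180° − ∠L − ∠M ≈ 16.81°.
Law of sines gives k = l·sin K/sin L ≈ 46.197.
Area = ½·l·m·sin K ≈ 1295.
The altitude from L has length 2·area/l ≈ 22.534.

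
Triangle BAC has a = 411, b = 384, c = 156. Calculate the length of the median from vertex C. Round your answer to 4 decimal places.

Median from C: ½√(2·b² + 2·a² − c²) ≈ 390.01.

m_C ≈ 390.0058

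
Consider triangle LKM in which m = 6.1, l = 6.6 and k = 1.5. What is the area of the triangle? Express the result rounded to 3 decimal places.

Semiperimeter s = (6.6 + 1.5 + 6.1)/2 = 7.1.
Heron's formula: area = √(7.1·0.5·5.6·1) ≈ 4.4587.

area ≈ 4.459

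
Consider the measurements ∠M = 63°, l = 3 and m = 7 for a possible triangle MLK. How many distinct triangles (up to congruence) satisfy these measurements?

1

l·sin M = 3·sin(63°) ≈ 2.673.
Since m ≥ l, exactly one triangle exists.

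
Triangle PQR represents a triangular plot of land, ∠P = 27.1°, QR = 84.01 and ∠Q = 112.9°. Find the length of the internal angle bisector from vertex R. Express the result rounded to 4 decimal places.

105.6440

The third angle is ∠R = 180° − ∠P − ∠Q = 40.00°.
Law of sines: RP = QR·sin Q/sin P ≈ 169.88.
Law of sines: PQ = QR·sin R/sin P ≈ 118.54.
The bisector from R has length 2·QR·RP·cos(∠R/2)/(QR+RP) ≈ 105.64.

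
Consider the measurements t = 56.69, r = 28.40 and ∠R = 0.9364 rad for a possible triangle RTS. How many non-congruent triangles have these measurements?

0

t·sin R = 56.69·sin(0.9364 rad) ≈ 45.66.
Since r = 28.40 < 45.66 = t sin R, no triangle exists.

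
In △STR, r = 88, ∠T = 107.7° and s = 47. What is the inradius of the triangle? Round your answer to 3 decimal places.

15.974

By the law of cosines, t² = r² + s² − 2·r·s·cos T = 12468, so t ≈ 111.66.
Area = ½·r·s·sin T ≈ 1970.1.
Semiperimeter p = (47+111.66+88)/2 = 123.33.
Inradius = area/p = 1970.1/123.33 ≈ 15.974.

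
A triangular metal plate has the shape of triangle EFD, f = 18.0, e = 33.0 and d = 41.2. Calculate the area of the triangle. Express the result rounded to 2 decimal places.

288.36

Semiperimeter s = (33 + 18 + 41.2)/2 = 46.1.
Heron's formula: area = √(46.1·13.1·28.1·4.9) ≈ 288.36.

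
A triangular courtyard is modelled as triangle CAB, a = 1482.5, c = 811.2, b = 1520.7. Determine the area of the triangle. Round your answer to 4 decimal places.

Semiperimeter s = (811.2 + 1482.5 + 1520.7)/2 = 1907.2.
Heron's formula: area = √(1907.2·1096·424.7·386.5) ≈ 5.8576e+05.

area ≈ 585759.4122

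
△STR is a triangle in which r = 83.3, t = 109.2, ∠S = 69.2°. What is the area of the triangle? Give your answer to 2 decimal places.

Area = ½·t·r·sin S ≈ 4251.8.

area ≈ 4251.76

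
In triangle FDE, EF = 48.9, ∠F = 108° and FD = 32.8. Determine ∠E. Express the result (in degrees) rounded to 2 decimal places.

27.85

By the law of cosines, DE² = EF² + FD² − 2·EF·FD·cos F = 4458.3, so DE ≈ 66.771.
Law of cosines again: cos E = (DE² + EF² − FD²)/(2·DE·EF) ≈ 0.88416, so ∠E ≈ 27.85°.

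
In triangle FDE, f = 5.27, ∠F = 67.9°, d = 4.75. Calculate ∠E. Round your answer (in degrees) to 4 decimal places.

Law of sines: sin D = d·sin F/f ≈ 0.83511.
Since f ≥ d, only the acute value applies: ∠D ≈ 56.63°.
Then ∠E = 180° − ∠F − ∠D ≈ 55.47°.

55.4731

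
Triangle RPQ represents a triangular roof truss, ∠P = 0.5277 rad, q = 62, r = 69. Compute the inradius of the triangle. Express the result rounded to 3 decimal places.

By the law of cosines, p² = q² + r² − 2·q·r·cos P = 1212.9, so p ≈ 34.827.
Area = ½·q·r·sin P ≈ 1077.1.
Semiperimeter s = (69+34.827+62)/2 = 82.913.
Inradius = area/s = 1077.1/82.913 ≈ 12.991.

12.991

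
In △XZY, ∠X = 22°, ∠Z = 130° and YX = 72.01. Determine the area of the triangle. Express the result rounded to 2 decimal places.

595.23

The third angle is ∠Y = 180° − ∠X − ∠Z = 28.00°.
Law of sines: ZY = YX·sin X/sin Z ≈ 35.214.
Law of sines: XZ = YX·sin Y/sin Z ≈ 44.131.
Area = ½·YX·ZY·sin Y ≈ 595.23.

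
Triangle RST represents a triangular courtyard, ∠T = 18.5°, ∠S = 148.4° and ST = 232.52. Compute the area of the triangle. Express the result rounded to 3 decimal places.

19830.262

The third angle is ∠R = 180° − ∠S − ∠T = 13.10°.
Law of sines: TR = ST·sin S/sin R ≈ 537.55.
Law of sines: RS = ST·sin T/sin R ≈ 325.52.
Area = ½·ST·TR·sin T ≈ 19830.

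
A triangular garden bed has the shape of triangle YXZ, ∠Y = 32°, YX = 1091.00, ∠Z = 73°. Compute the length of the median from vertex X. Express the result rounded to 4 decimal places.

m_X ≈ 688.6929

The third angle is ∠X = 180° − ∠Z − ∠Y = 75.00°.
Law of sines: XZ = YX·sin Y/sin Z ≈ 604.56.
Law of sines: ZY = YX·sin X/sin Z ≈ 1102.
Median from X: ½√(2·YX² + 2·XZ² − ZY²) ≈ 688.69.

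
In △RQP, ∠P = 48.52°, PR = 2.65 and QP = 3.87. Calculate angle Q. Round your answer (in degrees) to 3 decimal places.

By the law of cosines, RQ² = QP² + PR² − 2·QP·PR·cos P = 8.4138, so RQ ≈ 2.9006.
Law of cosines again: cos Q = (RQ² + QP² − PR²)/(2·RQ·QP) ≈ 0.72906, so ∠Q ≈ 43.19°.

43.192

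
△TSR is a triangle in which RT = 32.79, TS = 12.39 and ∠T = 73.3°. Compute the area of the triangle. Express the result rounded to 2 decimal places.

area ≈ 194.57

Area = ½·RT·TS·sin T ≈ 194.57.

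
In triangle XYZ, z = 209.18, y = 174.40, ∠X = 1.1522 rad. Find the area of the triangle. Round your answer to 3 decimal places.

Area = ½·y·z·sin X ≈ 16666.

area ≈ 16665.619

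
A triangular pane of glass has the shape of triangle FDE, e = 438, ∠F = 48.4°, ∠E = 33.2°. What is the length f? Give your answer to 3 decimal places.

598.169

The third angle is ∠D = 180° − ∠E − ∠F = 98.40°.
Law of sines: f = e·sin F/sin E ≈ 598.17.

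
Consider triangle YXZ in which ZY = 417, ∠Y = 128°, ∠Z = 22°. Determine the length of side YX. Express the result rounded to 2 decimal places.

312.42

The third angle is ∠X = 180° − ∠Z − ∠Y = 30.00°.
Law of sines: YX = ZY·sin Z/sin X ≈ 312.42.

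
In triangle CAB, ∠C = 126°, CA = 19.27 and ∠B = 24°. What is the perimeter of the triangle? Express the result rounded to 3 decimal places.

The third angle is ∠A = 180° − ∠B − ∠C = 30.00°.
Law of sines: AB = CA·sin C/sin B ≈ 38.329.
Law of sines: BC = CA·sin A/sin B ≈ 23.689.
Semiperimeter s = (38.329+23.689+19.27)/2 = 40.644.
Perimeter = 38.329 + 23.689 + 19.27 = 81.287.

81.287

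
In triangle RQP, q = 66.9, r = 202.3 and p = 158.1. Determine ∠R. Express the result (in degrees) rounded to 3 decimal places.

∠R ≈ 122.784°

By the law of cosines, cos R = (q² + p² − r²) / (2·q·p) ≈ -0.54147, so ∠R ≈ 122.78°.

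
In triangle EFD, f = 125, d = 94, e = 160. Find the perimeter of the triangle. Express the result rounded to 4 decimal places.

Perimeter = 160 + 125 + 94 = 379.

perimeter ≈ 379.0000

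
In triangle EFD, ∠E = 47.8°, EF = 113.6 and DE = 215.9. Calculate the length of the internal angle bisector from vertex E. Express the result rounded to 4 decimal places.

136.1045

By the law of cosines, FD² = DE² + EF² − 2·DE·EF·cos E = 26568, so FD ≈ 163.
The bisector from E has length 2·DE·EF·cos(∠E/2)/(DE+EF) ≈ 136.1.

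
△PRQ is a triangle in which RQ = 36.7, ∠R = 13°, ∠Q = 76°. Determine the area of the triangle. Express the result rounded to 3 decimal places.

147.015

The third angle is ∠P = 180° − ∠R − ∠Q = 91.00°.
Law of sines: QP = RQ·sin R/sin P ≈ 8.257.
Law of sines: PR = RQ·sin Q/sin P ≈ 35.615.
Area = ½·RQ·QP·sin Q ≈ 147.01.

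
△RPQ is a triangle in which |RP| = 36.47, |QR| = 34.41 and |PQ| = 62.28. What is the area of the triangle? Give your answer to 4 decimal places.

526.6075

Semiperimeter s = (62.28 + 34.41 + 36.47)/2 = 66.58.
Heron's formula: area = √(66.58·4.3·32.17·30.11) ≈ 526.61.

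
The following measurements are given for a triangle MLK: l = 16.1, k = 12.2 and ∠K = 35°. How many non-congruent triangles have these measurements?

2

l·sin K = 16.1·sin(35°) ≈ 9.235.
Since l sin K < k < l (9.235 < 12.2 < 16.1), two triangles exist.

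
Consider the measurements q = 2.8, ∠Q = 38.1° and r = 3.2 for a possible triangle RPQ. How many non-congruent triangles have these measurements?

r·sin Q = 3.2·sin(38.1°) ≈ 1.975.
Since r sin Q < q < r (1.975 < 2.8 < 3.2), two triangles exist.

2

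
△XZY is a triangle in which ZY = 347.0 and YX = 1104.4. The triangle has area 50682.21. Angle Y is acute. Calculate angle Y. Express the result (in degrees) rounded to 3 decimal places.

15.337

From area = ½·ZY·YX·sin Y, we get sin Y = 2·area/(ZY·YX) ≈ 0.26450.
Taking the acute solution, ∠Y ≈ 15.34°.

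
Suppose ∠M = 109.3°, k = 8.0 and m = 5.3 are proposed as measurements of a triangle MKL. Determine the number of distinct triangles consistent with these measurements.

k·sin M = 8.0·sin(109.3°) ≈ 7.55.
Since ∠M is not acute, a triangle exists only if m > k; here m ≤ k, so there is no triangle.

0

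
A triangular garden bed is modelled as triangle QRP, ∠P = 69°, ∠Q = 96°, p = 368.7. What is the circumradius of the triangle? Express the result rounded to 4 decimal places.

197.4656

The third angle is ∠R = 180° − ∠P − ∠Q = 15.00°.
Law of sines: q = p·sin Q/sin P ≈ 392.77.
Law of sines: r = p·sin R/sin P ≈ 102.22.
Circumradius = p/(2 sin P) ≈ 197.47.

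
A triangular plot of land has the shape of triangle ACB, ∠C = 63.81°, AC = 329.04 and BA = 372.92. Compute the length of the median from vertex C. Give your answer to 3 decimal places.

m_C ≈ 298.224

Law of sines: sin B = AC·sin C/BA ≈ 0.79175.
Since BA ≥ AC, only the acute value applies: ∠B ≈ 52.35°.
Then ∠A = 180° − ∠C − ∠B ≈ 63.84°.
Law of sines gives CB = BA·sin A/sin C ≈ 373.02.
Median from C: ½√(2·AC² + 2·CB² − BA²) ≈ 298.22.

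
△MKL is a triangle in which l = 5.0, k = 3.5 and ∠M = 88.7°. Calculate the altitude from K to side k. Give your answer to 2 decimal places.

By the law of cosines, m² = k² + l² − 2·k·l·cos M = 36.456, so m ≈ 6.0379.
Area = ½·k·l·sin M ≈ 8.7477.
The altitude from K has length 2·area/k ≈ 4.9987.

5.00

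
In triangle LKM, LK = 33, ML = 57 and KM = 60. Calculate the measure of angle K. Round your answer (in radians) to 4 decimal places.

∠K ≈ 1.1986 rad

By the law of cosines, cos K = (LK² + KM² − ML²) / (2·LK·KM) ≈ 0.36364, so ∠K ≈ 1.199 rad.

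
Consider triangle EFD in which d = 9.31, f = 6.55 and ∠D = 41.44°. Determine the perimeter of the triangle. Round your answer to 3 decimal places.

Law of sines: sin F = f·sin D/d ≈ 0.46563.
Since d ≥ f, only the acute value applies: ∠F ≈ 27.75°.
Then ∠E = 180° − ∠D − ∠F ≈ 110.81°.
Law of sines gives e = d·sin E/sin D ≈ 13.149.
Semiperimeter s = (13.149+6.55+9.31)/2 = 14.505.
Perimeter = 13.149 + 6.55 + 9.31 = 29.009.

perimeter ≈ 29.009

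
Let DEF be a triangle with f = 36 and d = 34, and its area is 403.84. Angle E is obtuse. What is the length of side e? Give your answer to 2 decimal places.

65.51

From area = ½·f·d·sin E, we get sin E = 2·area/(f·d) ≈ 0.65987.
Taking the obtuse solution, ∠E ≈ 138.71°.
Law of cosines then gives e ≈ 65.509.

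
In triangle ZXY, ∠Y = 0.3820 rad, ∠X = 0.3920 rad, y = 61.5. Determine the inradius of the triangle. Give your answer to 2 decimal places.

The third angle is ∠Z = π − ∠X − ∠Y = 2.3676 rad.
Law of sines: z = y·sin Z/sin Y ≈ 115.32.
Law of sines: x = y·sin X/sin Y ≈ 63.028.
Area = ½·y·z·sin X ≈ 1354.7.
Semiperimeter s = (115.32+63.028+61.5)/2 = 119.92.
Inradius = area/s = 1354.7/119.92 ≈ 11.297.

r ≈ 11.30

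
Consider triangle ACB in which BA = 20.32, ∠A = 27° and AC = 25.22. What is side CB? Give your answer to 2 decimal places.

By the law of cosines, CB² = BA² + AC² − 2·BA·AC·cos A = 135.72, so CB ≈ 11.65.

11.65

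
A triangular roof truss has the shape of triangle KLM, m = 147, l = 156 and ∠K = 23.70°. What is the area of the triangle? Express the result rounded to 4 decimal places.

Area = ½·l·m·sin K ≈ 4608.7.

4608.7332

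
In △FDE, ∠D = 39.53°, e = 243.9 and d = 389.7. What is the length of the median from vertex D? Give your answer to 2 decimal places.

374.96

Law of sines: sin E = e·sin D/d ≈ 0.39835.
Since d ≥ e, only the acute value applies: ∠E ≈ 23.48°.
Then ∠F = 180° − ∠D − ∠E ≈ 116.99°.
Law of sines gives f = d·sin F/sin D ≈ 545.56.
Median from D: ½√(2·e² + 2·f² − d²) ≈ 374.96.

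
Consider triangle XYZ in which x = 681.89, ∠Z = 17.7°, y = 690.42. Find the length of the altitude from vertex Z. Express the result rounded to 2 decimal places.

h_Z ≈ 677.42

By the law of cosines, z² = x² + y² − 2·x·y·cos Z = 44646, so z ≈ 211.3.
Area = ½·x·y·sin Z ≈ 71568.
The altitude from Z has length 2·area/z ≈ 677.42.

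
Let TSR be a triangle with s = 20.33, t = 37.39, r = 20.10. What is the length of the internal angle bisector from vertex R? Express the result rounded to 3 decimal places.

By the law of cosines, cos R = (t² + s² − r²) / (2·t·s) ≈ 0.92569, so ∠R ≈ 22.23°.
The bisector from R has length 2·t·s·cos(∠R/2)/(t+s) ≈ 25.845.

t_R ≈ 25.845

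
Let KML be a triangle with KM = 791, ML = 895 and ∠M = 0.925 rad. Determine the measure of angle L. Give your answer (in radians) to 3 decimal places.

∠L ≈ 0.985 rad

By the law of cosines, LK² = KM² + ML² − 2·KM·ML·cos M = 5.7457e+05, so LK ≈ 758.01.
Law of cosines again: cos L = (ML² + LK² − KM²)/(2·ML·LK) ≈ 0.55270, so ∠L ≈ 0.985 rad.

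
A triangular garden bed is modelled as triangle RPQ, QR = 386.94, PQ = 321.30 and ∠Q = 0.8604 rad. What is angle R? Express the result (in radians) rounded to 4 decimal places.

0.9413

By the law of cosines, RP² = PQ² + QR² − 2·PQ·QR·cos Q = 90805, so RP ≈ 301.34.
Law of cosines again: cos R = (QR² + RP² − PQ²)/(2·QR·RP) ≈ 0.58874, so ∠R ≈ 0.9413 rad.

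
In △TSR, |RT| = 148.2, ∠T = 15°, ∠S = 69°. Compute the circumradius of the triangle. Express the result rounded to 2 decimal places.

79.37

The third angle is ∠R = 180° − ∠T − ∠S = 96.00°.
Law of sines: |SR| = |RT|·sin T/sin S ≈ 41.086.
Law of sines: |TS| = |RT|·sin R/sin S ≈ 157.87.
Circumradius = |RT|/(2 sin S) ≈ 79.372.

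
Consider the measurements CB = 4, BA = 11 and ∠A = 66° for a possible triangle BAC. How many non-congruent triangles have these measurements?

0

BA·sin A = 11·sin(66°) ≈ 10.05.
Since CB = 4 < 10.05 = BA sin A, no triangle exists.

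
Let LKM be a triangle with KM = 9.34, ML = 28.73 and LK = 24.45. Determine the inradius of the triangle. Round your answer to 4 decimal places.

r ≈ 3.4758

Semiperimeter s = (9.34 + 28.73 + 24.45)/2 = 31.26.
Heron's formula: area = √(31.26·21.92·2.53·6.81) ≈ 108.65.
Inradius = area/s = 108.65/31.26 ≈ 3.4758.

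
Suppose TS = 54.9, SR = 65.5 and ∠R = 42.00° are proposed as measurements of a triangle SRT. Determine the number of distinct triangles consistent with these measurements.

2

SR·sin R = 65.5·sin(42.00°) ≈ 43.83.
Since SR sin R < TS < SR (43.83 < 54.9 < 65.5), two triangles exist.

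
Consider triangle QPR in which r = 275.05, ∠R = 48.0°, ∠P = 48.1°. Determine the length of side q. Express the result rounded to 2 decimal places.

368.02

The third angle is ∠Q = 180° − ∠P − ∠R = 83.90°.
Law of sines: q = r·sin Q/sin R ≈ 368.02.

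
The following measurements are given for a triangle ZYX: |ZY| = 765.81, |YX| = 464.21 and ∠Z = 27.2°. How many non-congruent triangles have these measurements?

2

|ZY|·sin Z = 765.81·sin(27.2°) ≈ 350.1.
Since |ZY| sin Z < |YX| < |ZY| (350.1 < 464.21 < 765.81), two triangles exist.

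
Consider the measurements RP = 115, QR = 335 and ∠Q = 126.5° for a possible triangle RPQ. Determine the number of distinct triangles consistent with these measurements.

0

QR·sin Q = 335·sin(126.5°) ≈ 269.3.
Since ∠Q is not acute, a triangle exists only if RP > QR; here RP ≤ QR, so there is no triangle.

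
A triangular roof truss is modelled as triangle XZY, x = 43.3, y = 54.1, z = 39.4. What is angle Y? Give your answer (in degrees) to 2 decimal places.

By the law of cosines, cos Y = (x² + z² − y²) / (2·x·z) ≈ 0.14667, so ∠Y ≈ 81.57°.

∠Y ≈ 81.57°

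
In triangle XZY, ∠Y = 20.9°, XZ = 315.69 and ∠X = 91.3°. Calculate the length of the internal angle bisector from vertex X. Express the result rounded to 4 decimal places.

t_X ≈ 318.6022

The third angle is ∠Z = 180° − ∠Y − ∠X = 67.80°.
Law of sines: ZY = XZ·sin X/sin Y ≈ 884.71.
Law of sines: YX = XZ·sin Z/sin Y ≈ 819.34.
The bisector from X has length 2·YX·XZ·cos(∠X/2)/(YX+XZ) ≈ 318.6.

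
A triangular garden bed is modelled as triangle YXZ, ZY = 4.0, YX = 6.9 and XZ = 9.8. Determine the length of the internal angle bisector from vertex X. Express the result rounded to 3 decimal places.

7.984

By the law of cosines, cos X = (YX² + XZ² − ZY²) / (2·YX·XZ) ≈ 0.94388, so ∠X ≈ 19.29°.
The bisector from X has length 2·YX·XZ·cos(∠X/2)/(YX+XZ) ≈ 7.9838.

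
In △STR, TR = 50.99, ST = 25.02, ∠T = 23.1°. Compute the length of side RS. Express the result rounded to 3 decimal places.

29.648

By the law of cosines, RS² = ST² + TR² − 2·ST·TR·cos T = 879.02, so RS ≈ 29.648.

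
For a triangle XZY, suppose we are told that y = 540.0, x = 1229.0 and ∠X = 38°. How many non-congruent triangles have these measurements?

y·sin X = 540.0·sin(38°) ≈ 332.5.
Since x ≥ y, exactly one triangle exists.

1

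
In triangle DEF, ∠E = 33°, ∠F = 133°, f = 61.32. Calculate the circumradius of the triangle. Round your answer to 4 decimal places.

41.9223

The third angle is ∠D = 180° − ∠E − ∠F = 14.00°.
Law of sines: d = f·sin D/sin F ≈ 20.284.
Law of sines: e = f·sin E/sin F ≈ 45.665.
Circumradius = f/(2 sin F) ≈ 41.922.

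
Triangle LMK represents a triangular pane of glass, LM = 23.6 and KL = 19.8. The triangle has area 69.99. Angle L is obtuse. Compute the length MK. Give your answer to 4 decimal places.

From area = ½·KL·LM·sin L, we get sin L = 2·area/(KL·LM) ≈ 0.29956.
Taking the obtuse solution, ∠L ≈ 2.837 rad.
Law of cosines then gives MK ≈ 42.903.

42.9027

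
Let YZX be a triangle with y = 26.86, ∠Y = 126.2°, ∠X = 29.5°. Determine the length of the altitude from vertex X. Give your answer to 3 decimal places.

11.053

The third angle is ∠Z = 180° − ∠X − ∠Y = 24.30°.
Law of sines: z = y·sin Z/sin Y ≈ 13.697.
Law of sines: x = y·sin X/sin Y ≈ 16.391.
Area = ½·y·z·sin X ≈ 90.584.
The altitude from X has length 2·area/x ≈ 11.053.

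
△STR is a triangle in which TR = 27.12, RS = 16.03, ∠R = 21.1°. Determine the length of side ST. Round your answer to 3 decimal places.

By the law of cosines, ST² = TR² + RS² − 2·TR·RS·cos R = 181.28, so ST ≈ 13.464.

13.464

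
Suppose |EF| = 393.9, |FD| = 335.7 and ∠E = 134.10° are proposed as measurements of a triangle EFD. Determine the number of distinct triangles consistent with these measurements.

0

|EF|·sin E = 393.9·sin(134.10°) ≈ 282.9.
Since ∠E is not acute, a triangle exists only if |FD| > |EF|; here |FD| ≤ |EF|, so there is no triangle.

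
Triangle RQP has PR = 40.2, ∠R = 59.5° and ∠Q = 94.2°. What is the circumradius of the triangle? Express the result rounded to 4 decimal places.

The third angle is ∠P = 180° − ∠R − ∠Q = 26.30°.
Law of sines: QP = PR·sin R/sin Q ≈ 34.731.
Law of sines: RQ = PR·sin P/sin Q ≈ 17.859.
Circumradius = PR/(2 sin Q) ≈ 20.154.

20.1541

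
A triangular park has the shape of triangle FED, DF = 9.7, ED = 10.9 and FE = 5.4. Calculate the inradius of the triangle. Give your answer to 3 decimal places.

r ≈ 2.013

Semiperimeter s = (10.9 + 9.7 + 5.4)/2 = 13.
Heron's formula: area = √(13·2.1·3.3·7.6) ≈ 26.166.
Inradius = area/s = 26.166/13 ≈ 2.0128.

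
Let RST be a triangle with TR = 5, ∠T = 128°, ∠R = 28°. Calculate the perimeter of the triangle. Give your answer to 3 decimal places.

The third angle is ∠S = 180° − ∠T − ∠R = 24.00°.
Law of sines: ST = TR·sin R/sin S ≈ 5.7712.
Law of sines: RS = TR·sin T/sin S ≈ 9.687.
Semiperimeter s = (5.7712+5+9.687)/2 = 10.229.
Perimeter = 5.7712 + 5 + 9.687 = 20.458.

perimeter ≈ 20.458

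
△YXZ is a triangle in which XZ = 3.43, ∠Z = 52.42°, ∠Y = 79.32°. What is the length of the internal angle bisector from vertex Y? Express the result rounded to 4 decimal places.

2.0654

The third angle is ∠X = 180° − ∠Z − ∠Y = 48.26°.
Law of sines: ZY = XZ·sin X/sin Y ≈ 2.6045.
Law of sines: YX = XZ·sin Z/sin Y ≈ 2.7662.
The bisector from Y has length 2·ZY·YX·cos(∠Y/2)/(ZY+YX) ≈ 2.0654.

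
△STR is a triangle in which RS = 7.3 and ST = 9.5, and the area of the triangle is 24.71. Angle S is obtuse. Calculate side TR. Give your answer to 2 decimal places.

From area = ½·RS·ST·sin S, we get sin S = 2·area/(RS·ST) ≈ 0.71262.
Taking the obtuse solution, ∠S ≈ 134.55°.
Law of cosines then gives TR ≈ 15.519.

15.52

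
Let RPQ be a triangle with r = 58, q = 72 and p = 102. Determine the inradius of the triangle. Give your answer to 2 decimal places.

Semiperimeter s = (58 + 102 + 72)/2 = 116.
Heron's formula: area = √(116·58·14·44) ≈ 2035.8.
Inradius = area/s = 2035.8/116 ≈ 17.55.

17.55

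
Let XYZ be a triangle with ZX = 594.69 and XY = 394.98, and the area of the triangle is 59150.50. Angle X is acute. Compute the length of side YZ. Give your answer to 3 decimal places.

322.204

From area = ½·ZX·XY·sin X, we get sin X = 2·area/(ZX·XY) ≈ 0.50364.
Taking the acute solution, ∠X ≈ 0.528 rad.
Law of cosines then gives YZ ≈ 322.2.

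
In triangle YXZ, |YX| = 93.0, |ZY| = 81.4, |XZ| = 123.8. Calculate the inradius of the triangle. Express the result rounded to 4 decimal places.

r ≈ 25.3862

Semiperimeter s = (123.8 + 81.4 + 93)/2 = 149.1.
Heron's formula: area = √(149.1·25.3·67.7·56.1) ≈ 3785.1.
Inradius = area/s = 3785.1/149.1 ≈ 25.386.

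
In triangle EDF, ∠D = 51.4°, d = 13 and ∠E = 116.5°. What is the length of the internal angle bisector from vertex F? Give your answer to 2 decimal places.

13.80

The third angle is ∠F = 180° − ∠E − ∠D = 12.10°.
Law of sines: e = d·sin E/sin D ≈ 14.887.
Law of sines: f = d·sin F/sin D ≈ 3.4868.
The bisector from F has length 2·e·d·cos(∠F/2)/(e+d) ≈ 13.802.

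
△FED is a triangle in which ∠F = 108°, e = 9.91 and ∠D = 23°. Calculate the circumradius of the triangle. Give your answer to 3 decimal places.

6.565

The third angle is ∠E = 180° − ∠D − ∠F = 49.00°.
Law of sines: f = e·sin F/sin E ≈ 12.488.
Law of sines: d = e·sin D/sin E ≈ 5.1306.
Circumradius = e/(2 sin E) ≈ 6.5654.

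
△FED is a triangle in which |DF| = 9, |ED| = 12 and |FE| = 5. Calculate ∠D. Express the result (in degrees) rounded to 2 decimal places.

∠D ≈ 22.19°

By the law of cosines, cos D = (|ED|² + |DF|² − |FE|²) / (2·|ED|·|DF|) ≈ 0.92593, so ∠D ≈ 22.19°.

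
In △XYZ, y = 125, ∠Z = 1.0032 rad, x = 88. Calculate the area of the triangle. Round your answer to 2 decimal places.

4637.58

Area = ½·x·y·sin Z ≈ 4637.6.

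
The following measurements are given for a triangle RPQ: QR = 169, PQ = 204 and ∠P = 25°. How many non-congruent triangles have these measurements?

PQ·sin P = 204·sin(25°) ≈ 86.21.
Since PQ sin P < QR < PQ (86.21 < 169 < 204), two triangles exist.

2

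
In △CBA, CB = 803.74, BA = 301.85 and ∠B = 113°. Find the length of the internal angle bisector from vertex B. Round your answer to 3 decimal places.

242.232

By the law of cosines, AC² = CB² + BA² − 2·CB·BA·cos B = 9.267e+05, so AC ≈ 962.65.
The bisector from B has length 2·CB·BA·cos(∠B/2)/(CB+BA) ≈ 242.23.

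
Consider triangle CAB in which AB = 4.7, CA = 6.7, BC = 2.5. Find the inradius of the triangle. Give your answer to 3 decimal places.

0.600

Semiperimeter s = (4.7 + 2.5 + 6.7)/2 = 6.95.
Heron's formula: area = √(6.95·2.25·4.45·0.25) ≈ 4.1709.
Inradius = area/s = 4.1709/6.95 ≈ 0.60013.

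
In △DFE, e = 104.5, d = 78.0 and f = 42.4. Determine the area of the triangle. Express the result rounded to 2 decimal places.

1468.80

Semiperimeter s = (78 + 42.4 + 104.5)/2 = 112.45.
Heron's formula: area = √(112.45·34.45·70.05·7.95) ≈ 1468.8.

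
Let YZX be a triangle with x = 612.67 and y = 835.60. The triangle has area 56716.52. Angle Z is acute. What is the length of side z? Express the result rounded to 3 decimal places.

274.131

From area = ½·x·y·sin Z, we get sin Z = 2·area/(x·y) ≈ 0.22157.
Taking the acute solution, ∠Z ≈ 12.80°.
Law of cosines then gives z ≈ 274.13.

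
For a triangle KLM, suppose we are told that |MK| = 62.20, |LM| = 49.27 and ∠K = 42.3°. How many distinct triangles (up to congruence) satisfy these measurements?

2

|MK|·sin K = 62.20·sin(42.3°) ≈ 41.86.
Since |MK| sin K < |LM| < |MK| (41.86 < 49.27 < 62.20), two triangles exist.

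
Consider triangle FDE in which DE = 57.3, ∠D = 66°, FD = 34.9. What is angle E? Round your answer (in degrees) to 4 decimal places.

36.4887

By the law of cosines, EF² = FD² + DE² − 2·FD·DE·cos D = 2874.5, so EF ≈ 53.615.
Law of cosines again: cos E = (DE² + EF² − FD²)/(2·DE·EF) ≈ 0.80397, so ∠E ≈ 36.49°.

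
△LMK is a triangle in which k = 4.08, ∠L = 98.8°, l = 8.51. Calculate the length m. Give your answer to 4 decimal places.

6.8700

Law of sines: sin K = k·sin L/l ≈ 0.47379.
Since l ≥ k, only the acute value applies: ∠K ≈ 28.28°.
Then ∠M = 180° − ∠L − ∠K ≈ 52.92°.
Law of sines gives m = l·sin M/sin L ≈ 6.87.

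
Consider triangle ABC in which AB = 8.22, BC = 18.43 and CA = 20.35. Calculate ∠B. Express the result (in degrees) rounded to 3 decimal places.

∠B ≈ 91.303°

By the law of cosines, cos B = (AB² + BC² − CA²) / (2·AB·BC) ≈ -0.02274, so ∠B ≈ 91.30°.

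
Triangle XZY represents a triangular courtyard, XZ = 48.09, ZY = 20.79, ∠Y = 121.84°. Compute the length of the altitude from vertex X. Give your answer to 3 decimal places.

Law of sines: sin X = ZY·sin Y/XZ ≈ 0.36726.
Since XZ ≥ ZY, only the acute value applies: ∠X ≈ 21.55°.
Then ∠Z = 180° − ∠Y − ∠X ≈ 36.61°.
Law of sines gives YX = XZ·sin Z/sin Y ≈ 33.762.
Area = ½·XZ·ZY·sin Z ≈ 298.14.
The altitude from X has length 2·area/ZY ≈ 28.681.

h_X ≈ 28.681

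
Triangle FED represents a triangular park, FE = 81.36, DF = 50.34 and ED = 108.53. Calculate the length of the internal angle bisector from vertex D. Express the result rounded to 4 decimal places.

63.4866

By the law of cosines, cos D = (ED² + DF² − FE²) / (2·ED·DF) ≈ 0.70409, so ∠D ≈ 45.24°.
The bisector from D has length 2·ED·DF·cos(∠D/2)/(ED+DF) ≈ 63.487.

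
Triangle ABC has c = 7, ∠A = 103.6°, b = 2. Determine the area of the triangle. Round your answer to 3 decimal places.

Area = ½·b·c·sin A ≈ 6.8037.

area ≈ 6.804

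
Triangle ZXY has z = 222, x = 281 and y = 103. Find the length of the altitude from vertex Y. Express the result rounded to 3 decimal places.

Semiperimeter s = (222 + 281 + 103)/2 = 303.
Heron's formula: area = √(303·81·22·200) ≈ 10392.
The altitude from Y has length 2·area/y ≈ 201.78.

h_Y ≈ 201.782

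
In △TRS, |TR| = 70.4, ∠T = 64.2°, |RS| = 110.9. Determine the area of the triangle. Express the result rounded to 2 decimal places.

Law of sines: sin S = |TR|·sin T/|RS| ≈ 0.57153.
Since |RS| ≥ |TR|, only the acute value applies: ∠S ≈ 34.86°.
Then ∠R = 180° − ∠T − ∠S ≈ 80.94°.
Law of sines gives |ST| = |RS|·sin R/sin T ≈ 121.64.
Area = ½·|RS|·|TR|·sin R ≈ 3855.

area ≈ 3855.01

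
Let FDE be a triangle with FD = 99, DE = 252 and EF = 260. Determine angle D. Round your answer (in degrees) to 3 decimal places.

∠D ≈ 83.435°

By the law of cosines, cos D = (FD² + DE² − EF²) / (2·FD·DE) ≈ 0.11434, so ∠D ≈ 83.43°.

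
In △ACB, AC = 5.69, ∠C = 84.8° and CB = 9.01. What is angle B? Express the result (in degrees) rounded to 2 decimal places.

By the law of cosines, BA² = AC² + CB² − 2·AC·CB·cos C = 104.26, so BA ≈ 10.211.
Law of cosines again: cos B = (CB² + BA² − AC²)/(2·CB·BA) ≈ 0.83188, so ∠B ≈ 33.71°.

∠B ≈ 33.71°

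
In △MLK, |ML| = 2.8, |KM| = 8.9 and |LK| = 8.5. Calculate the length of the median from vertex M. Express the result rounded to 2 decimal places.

Median from M: ½√(2·|KM|² + 2·|ML|² − |LK|²) ≈ 5.046.

m_M ≈ 5.05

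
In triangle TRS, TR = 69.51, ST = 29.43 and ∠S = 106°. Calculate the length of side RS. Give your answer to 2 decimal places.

Law of sines: sin R = ST·sin S/TR ≈ 0.40699.
Since TR ≥ ST, only the acute value applies: ∠R ≈ 24.02°.
Then ∠T = 180° − ∠S − ∠R ≈ 49.98°.
Law of sines gives RS = TR·sin T/sin S ≈ 55.381.

55.38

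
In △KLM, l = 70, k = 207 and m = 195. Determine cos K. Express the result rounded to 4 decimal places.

By the law of cosines, cos K = (l² + m² − k²) / (2·l·m) ≈ 0.00278, so ∠K ≈ 89.84°.

cos K ≈ 0.0028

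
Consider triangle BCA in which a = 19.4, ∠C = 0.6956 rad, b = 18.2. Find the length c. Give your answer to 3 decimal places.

By the law of cosines, c² = a² + b² − 2·a·b·cos C = 165.5, so c ≈ 12.865.

12.865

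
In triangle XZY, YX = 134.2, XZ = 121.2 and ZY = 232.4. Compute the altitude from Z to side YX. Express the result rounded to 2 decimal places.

h_Z ≈ 91.57

Semiperimeter s = (232.4 + 134.2 + 121.2)/2 = 243.9.
Heron's formula: area = √(243.9·11.5·109.7·122.7) ≈ 6144.4.
The altitude from Z has length 2·area/YX ≈ 91.571.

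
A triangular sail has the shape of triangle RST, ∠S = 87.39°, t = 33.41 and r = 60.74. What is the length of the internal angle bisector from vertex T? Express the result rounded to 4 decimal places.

By the law of cosines, s² = t² + r² − 2·t·r·cos S = 4620.8, so s ≈ 67.976.
Law of cosines again: cos T = (r² + s² − t²)/(2·r·s) ≈ 0.87117, so ∠T ≈ 29.41°.
The bisector from T has length 2·r·s·cos(∠T/2)/(r+s) ≈ 62.054.

62.0540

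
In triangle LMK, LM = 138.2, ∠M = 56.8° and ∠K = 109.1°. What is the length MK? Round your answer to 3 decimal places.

35.629

The third angle is ∠L = 180° − ∠M − ∠K = 14.10°.
Law of sines: MK = LM·sin L/sin K ≈ 35.629.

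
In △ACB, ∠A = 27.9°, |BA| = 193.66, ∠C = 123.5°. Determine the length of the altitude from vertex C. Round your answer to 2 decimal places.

The third angle is ∠B = 180° − ∠A − ∠C = 28.60°.
Law of sines: |CB| = |BA|·sin A/sin C ≈ 108.67.
Law of sines: |AC| = |BA|·sin B/sin C ≈ 111.17.
Area = ½·|BA|·|CB|·sin B ≈ 5037.1.
The altitude from C has length 2·area/|BA| ≈ 52.02.

h_C ≈ 52.02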